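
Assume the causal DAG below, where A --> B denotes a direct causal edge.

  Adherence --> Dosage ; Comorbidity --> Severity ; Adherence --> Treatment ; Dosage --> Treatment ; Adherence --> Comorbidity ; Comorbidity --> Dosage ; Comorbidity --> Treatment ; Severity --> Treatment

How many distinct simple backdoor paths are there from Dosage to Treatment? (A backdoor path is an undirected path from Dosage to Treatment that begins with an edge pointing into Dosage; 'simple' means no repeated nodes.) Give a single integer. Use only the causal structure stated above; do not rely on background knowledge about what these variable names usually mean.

6

A backdoor path from Dosage to Treatment is any simple undirected path whose first edge points into Dosage (i.e. leaves Dosage via a parent).
Parents of Dosage: {Adherence, Comorbidity}.
Enumerating:
  P1: Dosage <- Adherence -> Comorbidity -> Severity -> Treatment
  P2: Dosage <- Adherence -> Comorbidity -> Treatment
  P3: Dosage <- Adherence -> Treatment
  P4: Dosage <- Comorbidity <- Adherence -> Treatment
  P5: Dosage <- Comorbidity -> Severity -> Treatment
  P6: Dosage <- Comorbidity -> Treatment
That exhausts the simple backdoor paths. Count: 6.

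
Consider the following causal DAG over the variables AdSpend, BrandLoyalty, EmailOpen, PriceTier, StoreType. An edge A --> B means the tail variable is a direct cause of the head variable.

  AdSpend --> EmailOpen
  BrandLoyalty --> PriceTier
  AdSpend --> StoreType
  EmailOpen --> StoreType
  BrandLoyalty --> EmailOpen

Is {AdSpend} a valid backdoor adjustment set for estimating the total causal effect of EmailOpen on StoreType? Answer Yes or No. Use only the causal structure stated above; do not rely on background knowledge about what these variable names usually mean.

Yes

Backdoor paths from EmailOpen to StoreType (paths whose first edge points into EmailOpen):
  P1: EmailOpen <- AdSpend -> StoreType
Condition 1 (no descendant of EmailOpen in the set): holds — descendants of EmailOpen are {StoreType}; none are in {AdSpend}.
Condition 2 (every backdoor path blocked by {AdSpend}):
  P1: blocked at fork node AdSpend ∈ conditioning set.
{AdSpend} satisfies the backdoor criterion.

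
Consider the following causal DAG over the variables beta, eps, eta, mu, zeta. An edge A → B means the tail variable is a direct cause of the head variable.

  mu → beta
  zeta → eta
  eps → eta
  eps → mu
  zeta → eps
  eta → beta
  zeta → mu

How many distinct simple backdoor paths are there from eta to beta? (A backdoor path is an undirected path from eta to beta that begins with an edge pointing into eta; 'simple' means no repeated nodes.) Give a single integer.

4

A backdoor path from eta to beta is any simple undirected path whose first edge points into eta (i.e. leaves eta via a parent).
Parents of eta: {eps, zeta}.
Enumerating:
  P1: eta <- zeta -> eps -> mu -> beta
  P2: eta <- zeta -> mu -> beta
  P3: eta <- eps <- zeta -> mu -> beta
  P4: eta <- eps -> mu -> beta
That exhausts the simple backdoor paths. Count: 4.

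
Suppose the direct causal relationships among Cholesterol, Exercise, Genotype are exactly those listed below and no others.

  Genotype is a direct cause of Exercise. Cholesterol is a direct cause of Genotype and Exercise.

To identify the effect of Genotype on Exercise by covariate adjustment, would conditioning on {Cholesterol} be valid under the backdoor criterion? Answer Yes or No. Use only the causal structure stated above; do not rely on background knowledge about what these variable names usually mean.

Yes

Backdoor paths from Genotype to Exercise (paths whose first edge points into Genotype):
  P1: Genotype <- Cholesterol -> Exercise
Condition 1 (no descendant of Genotype in the set): holds — descendants of Genotype are {Exercise}; none are in {Cholesterol}.
Condition 2 (every backdoor path blocked by {Cholesterol}):
  P1: blocked at fork node Cholesterol ∈ conditioning set.
{Cholesterol} satisfies the backdoor criterion.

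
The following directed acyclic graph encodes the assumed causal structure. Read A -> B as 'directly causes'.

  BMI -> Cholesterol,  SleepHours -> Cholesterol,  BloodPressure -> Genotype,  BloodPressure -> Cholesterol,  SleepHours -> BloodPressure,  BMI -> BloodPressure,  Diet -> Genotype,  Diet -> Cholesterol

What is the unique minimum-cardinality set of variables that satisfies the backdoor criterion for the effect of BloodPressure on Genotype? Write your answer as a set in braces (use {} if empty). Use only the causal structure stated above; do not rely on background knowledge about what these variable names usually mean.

{}

Variables eligible for adjustment (non-descendants of BloodPressure, excluding BloodPressure and Genotype): {BMI, Diet, SleepHours}.
Backdoor paths from BloodPressure to Genotype:
  P1: BloodPressure <- BMI -> Cholesterol <- Diet -> Genotype
  P2: BloodPressure <- SleepHours -> Cholesterol <- Diet -> Genotype
Each backdoor path contains an unconditioned collider, so every path is already blocked with the empty conditioning set:
  P1: blocked at collider Cholesterol (neither it nor any descendant is in the conditioning set).
  P2: blocked at collider Cholesterol (neither it nor any descendant is in the conditioning set).
The empty set is therefore the unique smallest valid set.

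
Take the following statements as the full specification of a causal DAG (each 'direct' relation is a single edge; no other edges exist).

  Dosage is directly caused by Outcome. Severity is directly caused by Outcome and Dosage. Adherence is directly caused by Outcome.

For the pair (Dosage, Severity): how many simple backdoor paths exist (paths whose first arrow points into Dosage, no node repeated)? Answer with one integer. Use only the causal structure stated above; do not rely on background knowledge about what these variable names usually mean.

1

A backdoor path from Dosage to Severity is any simple undirected path whose first edge points into Dosage (i.e. leaves Dosage via a parent).
Parents of Dosage: {Outcome}.
Enumerating:
  P1: Dosage <- Outcome -> Severity
That exhausts the simple backdoor paths. Count: 1.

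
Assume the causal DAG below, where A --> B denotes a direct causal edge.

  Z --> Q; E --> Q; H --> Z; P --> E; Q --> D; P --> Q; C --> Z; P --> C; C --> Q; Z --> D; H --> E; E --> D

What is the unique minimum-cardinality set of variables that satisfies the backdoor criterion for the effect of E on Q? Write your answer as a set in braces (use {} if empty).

{H, P}

Variables eligible for adjustment (non-descendants of E, excluding E and Q): {C, H, P, Z}.
Backdoor paths from E to Q:
  P1: E <- P -> C -> Z -> Q
  P2: E <- P -> C -> Z -> D <- Q
  P3: E <- P -> C -> Q
  P4: E <- P -> Q
  P5: E <- H -> Z <- C <- P -> Q
  P6: E <- H -> Z <- C -> Q
  P7: E <- H -> Z -> Q
  P8: E <- H -> Z -> D <- Q
The empty set is not sufficient: P1 (E <- P -> C -> Z -> Q) has no collider blocking it and no conditioned non-collider, so it is open.
Try {H, P}:
  P1: blocked at fork node P ∈ conditioning set.
  P2: blocked at fork node P ∈ conditioning set.
  P3: blocked at fork node P ∈ conditioning set.
  P4: blocked at fork node P ∈ conditioning set.
  P5: blocked at fork node H ∈ conditioning set.
  P6: blocked at fork node H ∈ conditioning set.
  P7: blocked at fork node H ∈ conditioning set.
  P8: blocked at fork node H ∈ conditioning set.
{H, P} contains no descendant of E and blocks every backdoor path.
Every element of {H, P} is needed (dropping H leaves P7 open; dropping P leaves P1 open), so no proper subset is valid.
Among all size-2 subsets of the eligible variables, only {H, P} blocks every backdoor path, so it is the unique smallest valid adjustment set.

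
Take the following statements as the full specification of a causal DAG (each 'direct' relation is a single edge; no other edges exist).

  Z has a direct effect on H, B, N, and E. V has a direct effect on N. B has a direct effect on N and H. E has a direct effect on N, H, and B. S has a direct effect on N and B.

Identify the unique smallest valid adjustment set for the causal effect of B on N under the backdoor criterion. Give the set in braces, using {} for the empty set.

{E, S, Z}

Variables eligible for adjustment (non-descendants of B, excluding B and N): {E, S, V, Z}.
Backdoor paths from B to N:
  P1: B <- Z -> E -> N
  P2: B <- Z -> H <- E -> N
  P3: B <- Z -> N
  P4: B <- E <- Z -> N
  P5: B <- E -> H <- Z -> N
  P6: B <- E -> N
  P7: B <- S -> N
The empty set is not sufficient: P1 (B <- Z -> E -> N) has no collider blocking it and no conditioned non-collider, so it is open.
Try {E, S, Z}:
  P1: blocked at fork node Z ∈ conditioning set.
  P2: blocked at fork node Z ∈ conditioning set.
  P3: blocked at fork node Z ∈ conditioning set.
  P4: blocked at chain node E ∈ conditioning set.
  P5: blocked at fork node E ∈ conditioning set.
  P6: blocked at fork node E ∈ conditioning set.
  P7: blocked at fork node S ∈ conditioning set.
{E, S, Z} contains no descendant of B and blocks every backdoor path.
Every element of {E, S, Z} is needed (dropping E leaves P6 open; dropping S leaves P7 open; dropping Z leaves P3 open), so no proper subset is valid.
Among all size-3 subsets of the eligible variables, only {E, S, Z} blocks every backdoor path, so it is the unique smallest valid adjustment set.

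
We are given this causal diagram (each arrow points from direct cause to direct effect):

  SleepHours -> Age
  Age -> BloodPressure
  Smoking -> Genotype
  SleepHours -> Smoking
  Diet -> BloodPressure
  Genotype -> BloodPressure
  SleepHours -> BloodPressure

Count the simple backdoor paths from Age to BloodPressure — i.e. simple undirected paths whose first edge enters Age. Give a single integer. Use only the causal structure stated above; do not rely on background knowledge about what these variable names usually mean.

A backdoor path from Age to BloodPressure is any simple undirected path whose first edge points into Age (i.e. leaves Age via a parent).
Parents of Age: {SleepHours}.
Enumerating:
  P1: Age <- SleepHours -> Smoking -> Genotype -> BloodPressure
  P2: Age <- SleepHours -> BloodPressure
That exhausts the simple backdoor paths. Count: 2.

2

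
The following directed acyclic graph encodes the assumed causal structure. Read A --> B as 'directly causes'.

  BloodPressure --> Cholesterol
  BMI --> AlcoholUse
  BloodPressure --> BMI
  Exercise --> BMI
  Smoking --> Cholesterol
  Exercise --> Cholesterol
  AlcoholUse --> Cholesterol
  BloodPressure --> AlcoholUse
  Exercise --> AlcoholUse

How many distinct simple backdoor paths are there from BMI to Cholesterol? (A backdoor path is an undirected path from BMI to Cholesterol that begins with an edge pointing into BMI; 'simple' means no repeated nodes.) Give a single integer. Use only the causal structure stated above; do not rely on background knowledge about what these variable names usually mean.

A backdoor path from BMI to Cholesterol is any simple undirected path whose first edge points into BMI (i.e. leaves BMI via a parent).
Parents of BMI: {BloodPressure, Exercise}.
Enumerating:
  P1: BMI <- BloodPressure -> AlcoholUse <- Exercise -> Cholesterol
  P2: BMI <- BloodPressure -> AlcoholUse -> Cholesterol
  P3: BMI <- BloodPressure -> Cholesterol
  P4: BMI <- Exercise -> AlcoholUse <- BloodPressure -> Cholesterol
  P5: BMI <- Exercise -> AlcoholUse -> Cholesterol
  P6: BMI <- Exercise -> Cholesterol
That exhausts the simple backdoor paths. Count: 6.

6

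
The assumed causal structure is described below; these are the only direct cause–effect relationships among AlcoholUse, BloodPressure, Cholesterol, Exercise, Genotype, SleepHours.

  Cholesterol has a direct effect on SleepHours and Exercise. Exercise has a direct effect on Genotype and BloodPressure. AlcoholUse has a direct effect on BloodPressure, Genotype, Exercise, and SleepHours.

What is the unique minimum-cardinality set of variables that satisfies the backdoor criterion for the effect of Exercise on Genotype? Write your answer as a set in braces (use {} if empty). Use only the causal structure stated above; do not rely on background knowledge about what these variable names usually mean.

Variables eligible for adjustment (non-descendants of Exercise, excluding Exercise and Genotype): {AlcoholUse, Cholesterol, SleepHours}.
Backdoor paths from Exercise to Genotype:
  P1: Exercise <- Cholesterol -> SleepHours <- AlcoholUse -> Genotype
  P2: Exercise <- AlcoholUse -> Genotype
The empty set is not sufficient: P2 (Exercise <- AlcoholUse -> Genotype) has no collider blocking it and no conditioned non-collider, so it is open.
Try {AlcoholUse}:
  P1: blocked at collider SleepHours (neither it nor any descendant is in the conditioning set).
  P2: blocked at fork node AlcoholUse ∈ conditioning set.
{AlcoholUse} contains no descendant of Exercise and blocks every backdoor path.
No other singleton works — e.g. {Cholesterol} leaves P2 open — so {AlcoholUse} is the unique smallest valid adjustment set.

{AlcoholUse}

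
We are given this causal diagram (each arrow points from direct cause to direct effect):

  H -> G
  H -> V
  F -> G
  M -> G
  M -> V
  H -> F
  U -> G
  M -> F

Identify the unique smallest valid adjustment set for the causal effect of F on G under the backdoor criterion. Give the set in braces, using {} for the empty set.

Variables eligible for adjustment (non-descendants of F, excluding F and G): {H, M, U, V}.
Backdoor paths from F to G:
  P1: F <- H -> V <- M -> G
  P2: F <- H -> G
  P3: F <- M -> V <- H -> G
  P4: F <- M -> G
The empty set is not sufficient: P2 (F <- H -> G) has no collider blocking it and no conditioned non-collider, so it is open.
Try {H, M}:
  P1: blocked at fork node H ∈ conditioning set.
  P2: blocked at fork node H ∈ conditioning set.
  P3: blocked at fork node M ∈ conditioning set.
  P4: blocked at fork node M ∈ conditioning set.
{H, M} contains no descendant of F and blocks every backdoor path.
Every element of {H, M} is needed (dropping H leaves P2 open; dropping M leaves P4 open), so no proper subset is valid.
Among all size-2 subsets of the eligible variables, only {H, M} blocks every backdoor path, so it is the unique smallest valid adjustment set.

{H, M}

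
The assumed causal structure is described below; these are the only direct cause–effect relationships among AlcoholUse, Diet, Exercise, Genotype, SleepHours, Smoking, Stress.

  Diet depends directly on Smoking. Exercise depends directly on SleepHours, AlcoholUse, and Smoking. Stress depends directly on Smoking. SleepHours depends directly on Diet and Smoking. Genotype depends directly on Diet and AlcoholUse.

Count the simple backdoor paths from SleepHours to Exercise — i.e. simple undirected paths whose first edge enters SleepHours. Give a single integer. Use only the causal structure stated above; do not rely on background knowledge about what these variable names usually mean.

4

A backdoor path from SleepHours to Exercise is any simple undirected path whose first edge points into SleepHours (i.e. leaves SleepHours via a parent).
Parents of SleepHours: {Diet, Smoking}.
Enumerating:
  P1: SleepHours <- Smoking -> Diet -> Genotype <- AlcoholUse -> Exercise
  P2: SleepHours <- Smoking -> Exercise
  P3: SleepHours <- Diet <- Smoking -> Exercise
  P4: SleepHours <- Diet -> Genotype <- AlcoholUse -> Exercise
That exhausts the simple backdoor paths. Count: 4.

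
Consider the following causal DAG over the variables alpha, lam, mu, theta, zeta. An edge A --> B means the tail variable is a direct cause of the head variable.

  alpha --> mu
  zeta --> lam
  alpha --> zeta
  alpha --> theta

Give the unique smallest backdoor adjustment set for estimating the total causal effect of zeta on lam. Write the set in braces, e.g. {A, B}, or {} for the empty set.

Variables eligible for adjustment (non-descendants of zeta, excluding zeta and lam): {alpha, mu, theta}.
Backdoor paths from zeta to lam:
  (none)
With no backdoor paths the empty set already satisfies the criterion, and it is trivially minimal.

{}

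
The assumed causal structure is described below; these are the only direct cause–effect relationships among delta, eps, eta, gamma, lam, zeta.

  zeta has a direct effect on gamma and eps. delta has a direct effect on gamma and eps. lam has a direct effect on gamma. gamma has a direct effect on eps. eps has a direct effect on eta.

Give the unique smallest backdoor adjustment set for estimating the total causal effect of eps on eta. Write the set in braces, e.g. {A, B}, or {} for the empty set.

{}

Variables eligible for adjustment (non-descendants of eps, excluding eps and eta): {delta, gamma, lam, zeta}.
Backdoor paths from eps to eta:
  (none)
With no backdoor paths the empty set already satisfies the criterion, and it is trivially minimal.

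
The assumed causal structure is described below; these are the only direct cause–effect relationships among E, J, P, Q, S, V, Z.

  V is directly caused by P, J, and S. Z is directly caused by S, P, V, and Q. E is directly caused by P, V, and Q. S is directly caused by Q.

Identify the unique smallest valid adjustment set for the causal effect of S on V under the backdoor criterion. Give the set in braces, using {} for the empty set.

{}

Variables eligible for adjustment (non-descendants of S, excluding S and V): {J, P, Q}.
Backdoor paths from S to V:
  P1: S <- Q -> E <- P -> V
  P2: S <- Q -> E <- P -> Z <- V
  P3: S <- Q -> E <- V
  P4: S <- Q -> Z <- P -> V
  P5: S <- Q -> Z <- P -> E <- V
  P6: S <- Q -> Z <- V
Each backdoor path contains an unconditioned collider, so every path is already blocked with the empty conditioning set:
  P1: blocked at collider E (neither it nor any descendant is in the conditioning set).
  P2: blocked at collider E (neither it nor any descendant is in the conditioning set).
  P3: blocked at collider E (neither it nor any descendant is in the conditioning set).
  P4: blocked at collider Z (neither it nor any descendant is in the conditioning set).
  P5: blocked at collider Z (neither it nor any descendant is in the conditioning set).
  P6: blocked at collider Z (neither it nor any descendant is in the conditioning set).
The empty set is therefore the unique smallest valid set.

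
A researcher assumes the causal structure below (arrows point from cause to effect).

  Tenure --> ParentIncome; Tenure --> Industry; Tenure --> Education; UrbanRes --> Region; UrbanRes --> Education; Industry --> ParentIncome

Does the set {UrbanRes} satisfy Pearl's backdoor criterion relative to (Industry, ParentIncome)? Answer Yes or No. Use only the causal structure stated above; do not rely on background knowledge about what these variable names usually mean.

No

Backdoor paths from Industry to ParentIncome (paths whose first edge points into Industry):
  P1: Industry <- Tenure -> ParentIncome
Condition 1 (no descendant of Industry in the set): holds — descendants of Industry are {ParentIncome}; none are in {UrbanRes}.
Condition 2 (every backdoor path blocked by {UrbanRes}):
  P1: open — no interior node is in the conditioning set.
{UrbanRes} does not satisfy the backdoor criterion.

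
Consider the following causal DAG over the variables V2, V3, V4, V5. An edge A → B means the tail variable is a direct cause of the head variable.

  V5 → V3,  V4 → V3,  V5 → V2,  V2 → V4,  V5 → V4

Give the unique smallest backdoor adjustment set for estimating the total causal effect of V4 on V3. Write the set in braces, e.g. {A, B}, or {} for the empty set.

Variables eligible for adjustment (non-descendants of V4, excluding V4 and V3): {V2, V5}.
Backdoor paths from V4 to V3:
  P1: V4 <- V5 -> V3
  P2: V4 <- V2 <- V5 -> V3
The empty set is not sufficient: P1 (V4 <- V5 -> V3) has no collider blocking it and no conditioned non-collider, so it is open.
Try {V5}:
  P1: blocked at fork node V5 ∈ conditioning set.
  P2: blocked at fork node V5 ∈ conditioning set.
{V5} contains no descendant of V4 and blocks every backdoor path.
No other singleton works — e.g. {V2} leaves P1 open — so {V5} is the unique smallest valid adjustment set.

{V5}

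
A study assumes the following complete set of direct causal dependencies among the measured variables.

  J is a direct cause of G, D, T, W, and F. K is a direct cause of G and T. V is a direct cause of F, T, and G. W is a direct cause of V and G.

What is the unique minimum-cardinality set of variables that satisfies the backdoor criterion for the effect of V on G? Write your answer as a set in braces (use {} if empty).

Variables eligible for adjustment (non-descendants of V, excluding V and G): {D, J, K, W}.
Backdoor paths from V to G:
  P1: V <- W <- J -> T <- K -> G
  P2: V <- W <- J -> G
  P3: V <- W -> G
The empty set is not sufficient: P2 (V <- W <- J -> G) has no collider blocking it and no conditioned non-collider, so it is open.
Try {W}:
  P1: blocked at chain node W ∈ conditioning set.
  P2: blocked at chain node W ∈ conditioning set.
  P3: blocked at fork node W ∈ conditioning set.
{W} contains no descendant of V and blocks every backdoor path.
No other singleton works — e.g. {J} leaves P3 open — so {W} is the unique smallest valid adjustment set.

{W}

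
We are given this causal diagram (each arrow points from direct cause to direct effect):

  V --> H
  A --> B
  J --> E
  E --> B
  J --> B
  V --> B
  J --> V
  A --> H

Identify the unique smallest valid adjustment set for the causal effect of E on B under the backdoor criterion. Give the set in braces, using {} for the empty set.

{J}

Variables eligible for adjustment (non-descendants of E, excluding E and B): {A, H, J, V}.
Backdoor paths from E to B:
  P1: E <- J -> V -> H <- A -> B
  P2: E <- J -> V -> B
  P3: E <- J -> B
The empty set is not sufficient: P2 (E <- J -> V -> B) has no collider blocking it and no conditioned non-collider, so it is open.
Try {J}:
  P1: blocked at fork node J ∈ conditioning set.
  P2: blocked at fork node J ∈ conditioning set.
  P3: blocked at fork node J ∈ conditioning set.
{J} contains no descendant of E and blocks every backdoor path.
No other singleton works — e.g. {V} leaves P3 open — so {J} is the unique smallest valid adjustment set.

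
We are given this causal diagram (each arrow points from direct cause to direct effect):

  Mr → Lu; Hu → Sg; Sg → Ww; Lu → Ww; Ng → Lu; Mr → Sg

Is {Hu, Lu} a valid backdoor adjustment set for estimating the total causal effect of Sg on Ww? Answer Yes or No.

Yes

Backdoor paths from Sg to Ww (paths whose first edge points into Sg):
  P1: Sg <- Mr -> Lu -> Ww
Condition 1 (no descendant of Sg in the set): holds — descendants of Sg are {Ww}; none are in {Hu, Lu}.
Condition 2 (every backdoor path blocked by {Hu, Lu}):
  P1: blocked at chain node Lu ∈ conditioning set.
{Hu, Lu} satisfies the backdoor criterion.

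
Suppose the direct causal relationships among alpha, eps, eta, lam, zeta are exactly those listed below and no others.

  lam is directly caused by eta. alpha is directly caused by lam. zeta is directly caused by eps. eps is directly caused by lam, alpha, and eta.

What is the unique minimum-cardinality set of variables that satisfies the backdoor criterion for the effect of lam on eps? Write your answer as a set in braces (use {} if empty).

Variables eligible for adjustment (non-descendants of lam, excluding lam and eps): {eta}.
Backdoor paths from lam to eps:
  P1: lam <- eta -> eps
The empty set is not sufficient: P1 (lam <- eta -> eps) has no collider blocking it and no conditioned non-collider, so it is open.
Try {eta}:
  P1: blocked at fork node eta ∈ conditioning set.
{eta} contains no descendant of lam and blocks every backdoor path.
{eta} is the unique smallest valid adjustment set.

{eta}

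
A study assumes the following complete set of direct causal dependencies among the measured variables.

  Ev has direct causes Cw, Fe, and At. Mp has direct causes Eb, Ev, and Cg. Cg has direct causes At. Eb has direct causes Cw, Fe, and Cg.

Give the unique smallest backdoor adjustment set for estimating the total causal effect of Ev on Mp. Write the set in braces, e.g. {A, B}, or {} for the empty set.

Variables eligible for adjustment (non-descendants of Ev, excluding Ev and Mp): {At, Cg, Cw, Eb, Fe}.
Backdoor paths from Ev to Mp:
  P1: Ev <- At -> Cg -> Eb -> Mp
  P2: Ev <- At -> Cg -> Mp
  P3: Ev <- Fe -> Eb <- Cg -> Mp
  P4: Ev <- Fe -> Eb -> Mp
  P5: Ev <- Cw -> Eb <- Cg -> Mp
  P6: Ev <- Cw -> Eb -> Mp
The empty set is not sufficient: P1 (Ev <- At -> Cg -> Eb -> Mp) has no collider blocking it and no conditioned non-collider, so it is open.
Try {Cg, Eb}:
  P1: blocked at chain node Cg ∈ conditioning set.
  P2: blocked at chain node Cg ∈ conditioning set.
  P3: blocked at fork node Cg ∈ conditioning set.
  P4: blocked at chain node Eb ∈ conditioning set.
  P5: blocked at fork node Cg ∈ conditioning set.
  P6: blocked at chain node Eb ∈ conditioning set.
{Cg, Eb} contains no descendant of Ev and blocks every backdoor path.
Every element of {Cg, Eb} is needed (dropping Cg leaves P2 open; dropping Eb leaves P4 open), so no proper subset is valid.
Among all size-2 subsets of the eligible variables, only {Cg, Eb} blocks every backdoor path, so it is the unique smallest valid adjustment set.

{Cg, Eb}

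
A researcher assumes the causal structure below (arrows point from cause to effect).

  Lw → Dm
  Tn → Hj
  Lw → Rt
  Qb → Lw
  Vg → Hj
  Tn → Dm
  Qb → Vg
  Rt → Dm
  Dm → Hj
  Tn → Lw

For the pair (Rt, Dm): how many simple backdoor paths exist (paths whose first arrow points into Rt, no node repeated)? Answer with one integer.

5

A backdoor path from Rt to Dm is any simple undirected path whose first edge points into Rt (i.e. leaves Rt via a parent).
Parents of Rt: {Lw}.
Enumerating:
  P1: Rt <- Lw <- Tn -> Dm
  P2: Rt <- Lw <- Tn -> Hj <- Dm
  P3: Rt <- Lw <- Qb -> Vg -> Hj <- Tn -> Dm
  P4: Rt <- Lw <- Qb -> Vg -> Hj <- Dm
  P5: Rt <- Lw -> Dm
That exhausts the simple backdoor paths. Count: 5.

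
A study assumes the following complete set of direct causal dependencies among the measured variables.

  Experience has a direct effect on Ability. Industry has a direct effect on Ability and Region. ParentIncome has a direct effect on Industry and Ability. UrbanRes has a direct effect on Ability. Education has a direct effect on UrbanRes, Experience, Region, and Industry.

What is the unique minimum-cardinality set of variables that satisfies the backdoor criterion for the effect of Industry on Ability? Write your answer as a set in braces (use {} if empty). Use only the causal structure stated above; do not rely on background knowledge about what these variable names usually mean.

{Education, ParentIncome}

Variables eligible for adjustment (non-descendants of Industry, excluding Industry and Ability): {Education, Experience, ParentIncome, UrbanRes}.
Backdoor paths from Industry to Ability:
  P1: Industry <- Education -> Experience -> Ability
  P2: Industry <- Education -> UrbanRes -> Ability
  P3: Industry <- ParentIncome -> Ability
The empty set is not sufficient: P1 (Industry <- Education -> Experience -> Ability) has no collider blocking it and no conditioned non-collider, so it is open.
Try {Education, ParentIncome}:
  P1: blocked at fork node Education ∈ conditioning set.
  P2: blocked at fork node Education ∈ conditioning set.
  P3: blocked at fork node ParentIncome ∈ conditioning set.
{Education, ParentIncome} contains no descendant of Industry and blocks every backdoor path.
Every element of {Education, ParentIncome} is needed (dropping Education leaves P1 open; dropping ParentIncome leaves P3 open), so no proper subset is valid.
Among all size-2 subsets of the eligible variables, only {Education, ParentIncome} blocks every backdoor path, so it is the unique smallest valid adjustment set.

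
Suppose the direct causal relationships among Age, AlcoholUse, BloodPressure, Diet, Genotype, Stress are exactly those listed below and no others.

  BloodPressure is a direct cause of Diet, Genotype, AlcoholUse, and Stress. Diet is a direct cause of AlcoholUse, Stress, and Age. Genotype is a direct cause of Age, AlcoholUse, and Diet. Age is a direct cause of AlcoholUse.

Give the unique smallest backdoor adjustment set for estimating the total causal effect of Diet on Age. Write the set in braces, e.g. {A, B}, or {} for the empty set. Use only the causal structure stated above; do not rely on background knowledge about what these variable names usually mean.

Variables eligible for adjustment (non-descendants of Diet, excluding Diet and Age): {BloodPressure, Genotype}.
Backdoor paths from Diet to Age:
  P1: Diet <- BloodPressure -> Genotype -> Age
  P2: Diet <- BloodPressure -> Genotype -> AlcoholUse <- Age
  P3: Diet <- BloodPressure -> AlcoholUse <- Genotype -> Age
  P4: Diet <- BloodPressure -> AlcoholUse <- Age
  P5: Diet <- Genotype <- BloodPressure -> AlcoholUse <- Age
  P6: Diet <- Genotype -> Age
  P7: Diet <- Genotype -> AlcoholUse <- Age
The empty set is not sufficient: P1 (Diet <- BloodPressure -> Genotype -> Age) has no collider blocking it and no conditioned non-collider, so it is open.
Try {Genotype}:
  P1: blocked at chain node Genotype ∈ conditioning set.
  P2: blocked at chain node Genotype ∈ conditioning set.
  P3: blocked at collider AlcoholUse (neither it nor any descendant is in the conditioning set).
  P4: blocked at collider AlcoholUse (neither it nor any descendant is in the conditioning set).
  P5: blocked at chain node Genotype ∈ conditioning set.
  P6: blocked at fork node Genotype ∈ conditioning set.
  P7: blocked at fork node Genotype ∈ conditioning set.
{Genotype} contains no descendant of Diet and blocks every backdoor path.
No other singleton works — e.g. {BloodPressure} leaves P6 open — so {Genotype} is the unique smallest valid adjustment set.

{Genotype}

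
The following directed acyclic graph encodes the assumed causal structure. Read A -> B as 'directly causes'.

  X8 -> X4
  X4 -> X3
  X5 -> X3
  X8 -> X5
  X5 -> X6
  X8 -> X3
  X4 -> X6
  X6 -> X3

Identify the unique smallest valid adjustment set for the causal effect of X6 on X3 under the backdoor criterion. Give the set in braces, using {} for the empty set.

Variables eligible for adjustment (non-descendants of X6, excluding X6 and X3): {X4, X5, X8}.
Backdoor paths from X6 to X3:
  P1: X6 <- X4 <- X8 -> X5 -> X3
  P2: X6 <- X4 <- X8 -> X3
  P3: X6 <- X4 -> X3
  P4: X6 <- X5 <- X8 -> X4 -> X3
  P5: X6 <- X5 <- X8 -> X3
  P6: X6 <- X5 -> X3
The empty set is not sufficient: P1 (X6 <- X4 <- X8 -> X5 -> X3) has no collider blocking it and no conditioned non-collider, so it is open.
Try {X4, X5}:
  P1: blocked at chain node X4 ∈ conditioning set.
  P2: blocked at chain node X4 ∈ conditioning set.
  P3: blocked at fork node X4 ∈ conditioning set.
  P4: blocked at chain node X5 ∈ conditioning set.
  P5: blocked at chain node X5 ∈ conditioning set.
  P6: blocked at fork node X5 ∈ conditioning set.
{X4, X5} contains no descendant of X6 and blocks every backdoor path.
Every element of {X4, X5} is needed (dropping X4 leaves P2 open; dropping X5 leaves P5 open), so no proper subset is valid.
Among all size-2 subsets of the eligible variables, only {X4, X5} blocks every backdoor path, so it is the unique smallest valid adjustment set.

{X4, X5}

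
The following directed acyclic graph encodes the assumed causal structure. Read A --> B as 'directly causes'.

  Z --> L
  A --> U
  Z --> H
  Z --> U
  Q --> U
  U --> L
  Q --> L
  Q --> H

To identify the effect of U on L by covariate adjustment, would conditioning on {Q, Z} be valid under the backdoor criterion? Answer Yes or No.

Yes

Backdoor paths from U to L (paths whose first edge points into U):
  P1: U <- Z -> H <- Q -> L
  P2: U <- Z -> L
  P3: U <- Q -> H <- Z -> L
  P4: U <- Q -> L
Condition 1 (no descendant of U in the set): holds — descendants of U are {L}; none are in {Q, Z}.
Condition 2 (every backdoor path blocked by {Q, Z}):
  P1: blocked at fork node Z ∈ conditioning set.
  P2: blocked at fork node Z ∈ conditioning set.
  P3: blocked at fork node Q ∈ conditioning set.
  P4: blocked at fork node Q ∈ conditioning set.
{Q, Z} satisfies the backdoor criterion.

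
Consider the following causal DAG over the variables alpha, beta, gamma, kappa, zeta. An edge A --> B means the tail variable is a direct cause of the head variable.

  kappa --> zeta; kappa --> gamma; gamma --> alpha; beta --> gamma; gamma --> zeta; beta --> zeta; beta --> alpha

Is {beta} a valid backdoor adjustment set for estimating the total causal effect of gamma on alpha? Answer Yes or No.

Yes

Backdoor paths from gamma to alpha (paths whose first edge points into gamma):
  P1: gamma <- kappa -> zeta <- beta -> alpha
  P2: gamma <- beta -> alpha
Condition 1 (no descendant of gamma in the set): holds — descendants of gamma are {alpha, zeta}; none are in {beta}.
Condition 2 (every backdoor path blocked by {beta}):
  P1: blocked at collider zeta (neither it nor any descendant is in the conditioning set).
  P2: blocked at fork node beta ∈ conditioning set.
{beta} satisfies the backdoor criterion.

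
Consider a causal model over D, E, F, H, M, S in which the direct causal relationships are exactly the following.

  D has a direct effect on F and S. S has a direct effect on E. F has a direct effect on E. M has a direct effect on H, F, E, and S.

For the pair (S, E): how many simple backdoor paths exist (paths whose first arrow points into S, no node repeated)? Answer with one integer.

4

A backdoor path from S to E is any simple undirected path whose first edge points into S (i.e. leaves S via a parent).
Parents of S: {D, M}.
Enumerating:
  P1: S <- D -> F <- M -> E
  P2: S <- D -> F -> E
  P3: S <- M -> F -> E
  P4: S <- M -> E
That exhausts the simple backdoor paths. Count: 4.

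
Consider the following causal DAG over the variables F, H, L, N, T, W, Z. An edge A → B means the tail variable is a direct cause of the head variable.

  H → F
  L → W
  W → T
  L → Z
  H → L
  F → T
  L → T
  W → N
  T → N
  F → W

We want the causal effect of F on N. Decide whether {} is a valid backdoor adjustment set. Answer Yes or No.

Backdoor paths from F to N (paths whose first edge points into F):
  P1: F <- H -> L -> W -> T -> N
  P2: F <- H -> L -> W -> N
  P3: F <- H -> L -> T <- W -> N
  P4: F <- H -> L -> T -> N
Condition 1 (no descendant of F in the set): holds — descendants of F are {N, T, W}; none are in {}.
Condition 2 (every backdoor path blocked by {}):
  P1: open — no interior node is in the conditioning set.
  P2: open — no interior node is in the conditioning set.
  P3: blocked at collider T (neither it nor any descendant is in the conditioning set).
  P4: open — no interior node is in the conditioning set.
{} does not satisfy the backdoor criterion.

No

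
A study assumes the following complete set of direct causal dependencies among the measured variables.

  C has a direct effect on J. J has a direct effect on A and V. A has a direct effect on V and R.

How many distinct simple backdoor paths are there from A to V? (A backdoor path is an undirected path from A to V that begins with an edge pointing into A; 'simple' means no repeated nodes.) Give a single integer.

1

A backdoor path from A to V is any simple undirected path whose first edge points into A (i.e. leaves A via a parent).
Parents of A: {J}.
Enumerating:
  P1: A <- J -> V
That exhausts the simple backdoor paths. Count: 1.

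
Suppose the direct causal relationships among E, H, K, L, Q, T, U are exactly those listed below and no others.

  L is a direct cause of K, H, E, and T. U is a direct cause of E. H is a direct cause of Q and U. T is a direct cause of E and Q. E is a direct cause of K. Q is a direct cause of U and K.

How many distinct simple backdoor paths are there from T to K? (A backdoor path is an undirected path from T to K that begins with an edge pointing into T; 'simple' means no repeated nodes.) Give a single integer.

8

A backdoor path from T to K is any simple undirected path whose first edge points into T (i.e. leaves T via a parent).
Parents of T: {L}.
Enumerating:
  P1: T <- L -> H -> Q -> U -> E -> K
  P2: T <- L -> H -> Q -> K
  P3: T <- L -> H -> U <- Q -> K
  P4: T <- L -> H -> U -> E -> K
  P5: T <- L -> E <- U <- H -> Q -> K
  P6: T <- L -> E <- U <- Q -> K
  P7: T <- L -> E -> K
  P8: T <- L -> K
That exhausts the simple backdoor paths. Count: 8.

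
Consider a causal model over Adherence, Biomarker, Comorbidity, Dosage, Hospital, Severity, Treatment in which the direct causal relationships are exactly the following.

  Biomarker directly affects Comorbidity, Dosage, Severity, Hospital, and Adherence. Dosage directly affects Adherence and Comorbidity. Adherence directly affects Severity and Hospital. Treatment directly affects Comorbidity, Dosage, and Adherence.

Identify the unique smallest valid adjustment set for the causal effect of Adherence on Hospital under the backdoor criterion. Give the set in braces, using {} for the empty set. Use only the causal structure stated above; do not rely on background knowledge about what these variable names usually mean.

{Biomarker}

Variables eligible for adjustment (non-descendants of Adherence, excluding Adherence and Hospital): {Biomarker, Comorbidity, Dosage, Treatment}.
Backdoor paths from Adherence to Hospital:
  P1: Adherence <- Biomarker -> Hospital
  P2: Adherence <- Treatment -> Dosage <- Biomarker -> Hospital
  P3: Adherence <- Treatment -> Dosage -> Comorbidity <- Biomarker -> Hospital
  P4: Adherence <- Treatment -> Comorbidity <- Biomarker -> Hospital
  P5: Adherence <- Treatment -> Comorbidity <- Dosage <- Biomarker -> Hospital
  P6: Adherence <- Dosage <- Biomarker -> Hospital
  P7: Adherence <- Dosage <- Treatment -> Comorbidity <- Biomarker -> Hospital
  P8: Adherence <- Dosage -> Comorbidity <- Biomarker -> Hospital
The empty set is not sufficient: P1 (Adherence <- Biomarker -> Hospital) has no collider blocking it and no conditioned non-collider, so it is open.
Try {Biomarker}:
  P1: blocked at fork node Biomarker ∈ conditioning set.
  P2: blocked at collider Dosage (neither it nor any descendant is in the conditioning set).
  P3: blocked at collider Comorbidity (neither it nor any descendant is in the conditioning set).
  P4: blocked at collider Comorbidity (neither it nor any descendant is in the conditioning set).
  P5: blocked at collider Comorbidity (neither it nor any descendant is in the conditioning set).
  P6: blocked at fork node Biomarker ∈ conditioning set.
  P7: blocked at collider Comorbidity (neither it nor any descendant is in the conditioning set).
  P8: blocked at collider Comorbidity (neither it nor any descendant is in the conditioning set).
{Biomarker} contains no descendant of Adherence and blocks every backdoor path.
No other singleton works — e.g. {Treatment} leaves P1 open — so {Biomarker} is the unique smallest valid adjustment set.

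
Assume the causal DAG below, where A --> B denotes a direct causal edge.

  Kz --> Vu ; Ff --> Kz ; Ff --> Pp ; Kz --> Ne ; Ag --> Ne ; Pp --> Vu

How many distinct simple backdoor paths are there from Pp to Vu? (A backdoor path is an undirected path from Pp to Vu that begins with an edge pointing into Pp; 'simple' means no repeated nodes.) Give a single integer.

A backdoor path from Pp to Vu is any simple undirected path whose first edge points into Pp (i.e. leaves Pp via a parent).
Parents of Pp: {Ff}.
Enumerating:
  P1: Pp <- Ff -> Kz -> Vu
That exhausts the simple backdoor paths. Count: 1.

1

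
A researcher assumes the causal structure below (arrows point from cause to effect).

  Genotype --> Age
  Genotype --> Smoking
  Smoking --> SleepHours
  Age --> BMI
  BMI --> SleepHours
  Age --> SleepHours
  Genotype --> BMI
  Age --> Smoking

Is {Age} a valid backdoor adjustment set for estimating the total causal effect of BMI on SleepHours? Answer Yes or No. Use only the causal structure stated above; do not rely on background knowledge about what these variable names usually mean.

No

Backdoor paths from BMI to SleepHours (paths whose first edge points into BMI):
  P1: BMI <- Genotype -> Age -> Smoking -> SleepHours
  P2: BMI <- Genotype -> Age -> SleepHours
  P3: BMI <- Genotype -> Smoking <- Age -> SleepHours
  P4: BMI <- Genotype -> Smoking -> SleepHours
  P5: BMI <- Age <- Genotype -> Smoking -> SleepHours
  P6: BMI <- Age -> Smoking -> SleepHours
  P7: BMI <- Age -> SleepHours
Condition 1 (no descendant of BMI in the set): holds — descendants of BMI are {SleepHours}; none are in {Age}.
Condition 2 (every backdoor path blocked by {Age}):
  P1: blocked at chain node Age ∈ conditioning set.
  P2: blocked at chain node Age ∈ conditioning set.
  P3: blocked at collider Smoking (neither it nor any descendant is in the conditioning set).
  P4: open — no interior node is in the conditioning set.
  P5: blocked at chain node Age ∈ conditioning set.
  P6: blocked at fork node Age ∈ conditioning set.
  P7: blocked at fork node Age ∈ conditioning set.
{Age} does not satisfy the backdoor criterion.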